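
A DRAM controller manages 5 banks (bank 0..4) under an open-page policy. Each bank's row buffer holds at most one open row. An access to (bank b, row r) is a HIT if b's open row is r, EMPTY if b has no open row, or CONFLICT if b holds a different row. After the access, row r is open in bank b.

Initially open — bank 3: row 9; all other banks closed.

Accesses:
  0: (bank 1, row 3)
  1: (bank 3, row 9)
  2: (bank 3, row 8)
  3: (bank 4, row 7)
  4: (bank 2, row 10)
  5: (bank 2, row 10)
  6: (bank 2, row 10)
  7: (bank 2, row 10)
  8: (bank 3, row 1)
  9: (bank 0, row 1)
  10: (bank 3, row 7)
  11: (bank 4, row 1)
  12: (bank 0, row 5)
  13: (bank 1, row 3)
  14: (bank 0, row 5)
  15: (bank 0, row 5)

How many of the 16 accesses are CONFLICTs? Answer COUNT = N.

  [0] b1 r3: no row ⇒ E
  [1] b3 r9: had r9 ⇒ H
  [2] b3 r8: had r9 ⇒ C
  [3] b4 r7: no row ⇒ E
  [4] b2 r10: no row ⇒ E
  [5] b2 r10: had r10 ⇒ H
  [6] b2 r10: had r10 ⇒ H
  [7] b2 r10: had r10 ⇒ H
  [8] b3 r1: had r8 ⇒ C
  [9] b0 r1: no row ⇒ E
  [10] b3 r7: had r1 ⇒ C
  [11] b4 r1: had r7 ⇒ C
  [12] b0 r5: had r1 ⇒ C
  [13] b1 r3: had r3 ⇒ H
  [14] b0 r5: had r5 ⇒ H
  [15] b0 r5: had r5 ⇒ H

COUNT = 5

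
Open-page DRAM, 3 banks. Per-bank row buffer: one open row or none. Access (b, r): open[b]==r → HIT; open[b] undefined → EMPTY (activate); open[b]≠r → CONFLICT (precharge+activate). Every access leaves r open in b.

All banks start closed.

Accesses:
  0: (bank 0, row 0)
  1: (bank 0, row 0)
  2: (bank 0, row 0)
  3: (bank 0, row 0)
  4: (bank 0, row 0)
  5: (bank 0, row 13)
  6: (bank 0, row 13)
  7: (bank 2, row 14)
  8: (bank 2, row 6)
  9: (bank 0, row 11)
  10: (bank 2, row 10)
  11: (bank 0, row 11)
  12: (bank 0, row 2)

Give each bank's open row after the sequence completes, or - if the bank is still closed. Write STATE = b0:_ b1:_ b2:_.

  [0] b0 r0: no row ⇒ E
  [1] b0 r0: had r0 ⇒ H
  [2] b0 r0: had r0 ⇒ H
  [3] b0 r0: had r0 ⇒ H
  [4] b0 r0: had r0 ⇒ H
  [5] b0 r13: had r0 ⇒ C
  [6] b0 r13: had r13 ⇒ H
  [7] b2 r14: no row ⇒ E
  [8] b2 r6: had r14 ⇒ C
  [9] b0 r11: had r13 ⇒ C
  [10] b2 r10: had r6 ⇒ C
  [11] b0 r11: had r11 ⇒ H
  [12] b0 r2: had r11 ⇒ C

STATE = b0:2 b1:- b2:10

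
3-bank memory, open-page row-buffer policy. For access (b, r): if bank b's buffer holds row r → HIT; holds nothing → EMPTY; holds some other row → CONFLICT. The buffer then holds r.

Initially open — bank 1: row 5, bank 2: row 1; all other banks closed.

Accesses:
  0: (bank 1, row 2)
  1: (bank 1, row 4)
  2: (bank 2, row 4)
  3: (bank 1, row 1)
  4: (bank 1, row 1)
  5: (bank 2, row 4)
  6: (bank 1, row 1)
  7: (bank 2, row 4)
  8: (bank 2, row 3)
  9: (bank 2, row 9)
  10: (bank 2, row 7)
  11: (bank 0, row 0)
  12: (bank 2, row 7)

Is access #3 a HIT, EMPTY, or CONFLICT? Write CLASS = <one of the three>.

CLASS = CONFLICT

0: bank 1 row 2 — prev 5 → CONFLICT
1: bank 1 row 4 — prev 2 → CONFLICT
2: bank 2 row 4 — prev 1 → CONFLICT
3: bank 1 row 1 — prev 4 → CONFLICT
4: bank 1 row 1 — prev 1 → HIT
5: bank 2 row 4 — prev 4 → HIT
6: bank 1 row 1 — prev 1 → HIT
7: bank 2 row 4 — prev 4 → HIT
8: bank 2 row 3 — prev 4 → CONFLICT
9: bank 2 row 9 — prev 3 → CONFLICT
10: bank 2 row 7 — prev 9 → CONFLICT
11: bank 0 row 0 — prev None → EMPTY
12: bank 2 row 7 — prev 7 → HIT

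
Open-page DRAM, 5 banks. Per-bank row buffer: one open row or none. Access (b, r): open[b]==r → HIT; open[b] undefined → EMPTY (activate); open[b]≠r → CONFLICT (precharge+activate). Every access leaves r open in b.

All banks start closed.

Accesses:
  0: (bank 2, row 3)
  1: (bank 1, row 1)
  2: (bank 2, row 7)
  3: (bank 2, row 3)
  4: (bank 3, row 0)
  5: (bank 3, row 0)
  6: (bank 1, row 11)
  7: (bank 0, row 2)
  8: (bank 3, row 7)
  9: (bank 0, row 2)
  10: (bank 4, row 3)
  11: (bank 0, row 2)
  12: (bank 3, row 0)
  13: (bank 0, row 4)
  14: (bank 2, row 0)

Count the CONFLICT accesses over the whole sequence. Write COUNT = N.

step 0: bank2 None->3 [EMPTY]
step 1: bank1 None->1 [EMPTY]
step 2: bank2 3->7 [CONFLICT]
step 3: bank2 7->3 [CONFLICT]
step 4: bank3 None->0 [EMPTY]
step 5: bank3 0->0 [HIT]
step 6: bank1 1->11 [CONFLICT]
step 7: bank0 None->2 [EMPTY]
step 8: bank3 0->7 [CONFLICT]
step 9: bank0 2->2 [HIT]
step 10: bank4 None->3 [EMPTY]
step 11: bank0 2->2 [HIT]
step 12: bank3 7->0 [CONFLICT]
step 13: bank0 2->4 [CONFLICT]
step 14: bank2 3->0 [CONFLICT]

COUNT = 7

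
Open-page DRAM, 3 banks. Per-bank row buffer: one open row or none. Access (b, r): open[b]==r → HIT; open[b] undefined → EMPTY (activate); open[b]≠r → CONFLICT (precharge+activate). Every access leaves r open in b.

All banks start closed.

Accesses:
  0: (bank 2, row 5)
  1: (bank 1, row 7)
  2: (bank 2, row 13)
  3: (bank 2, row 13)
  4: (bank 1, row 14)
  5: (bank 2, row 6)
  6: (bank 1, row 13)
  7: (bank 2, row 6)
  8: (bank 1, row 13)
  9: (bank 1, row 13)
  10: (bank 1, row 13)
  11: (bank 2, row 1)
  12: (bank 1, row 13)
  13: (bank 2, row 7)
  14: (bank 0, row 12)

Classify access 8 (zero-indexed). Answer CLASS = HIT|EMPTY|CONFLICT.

CLASS = HIT

step 0: bank2 None->5 [EMPTY]
step 1: bank1 None->7 [EMPTY]
step 2: bank2 5->13 [CONFLICT]
step 3: bank2 13->13 [HIT]
step 4: bank1 7->14 [CONFLICT]
step 5: bank2 13->6 [CONFLICT]
step 6: bank1 14->13 [CONFLICT]
step 7: bank2 6->6 [HIT]
step 8: bank1 13->13 [HIT]
step 9: bank1 13->13 [HIT]
step 10: bank1 13->13 [HIT]
step 11: bank2 6->1 [CONFLICT]
step 12: bank1 13->13 [HIT]
step 13: bank2 1->7 [CONFLICT]
step 14: bank0 None->12 [EMPTY]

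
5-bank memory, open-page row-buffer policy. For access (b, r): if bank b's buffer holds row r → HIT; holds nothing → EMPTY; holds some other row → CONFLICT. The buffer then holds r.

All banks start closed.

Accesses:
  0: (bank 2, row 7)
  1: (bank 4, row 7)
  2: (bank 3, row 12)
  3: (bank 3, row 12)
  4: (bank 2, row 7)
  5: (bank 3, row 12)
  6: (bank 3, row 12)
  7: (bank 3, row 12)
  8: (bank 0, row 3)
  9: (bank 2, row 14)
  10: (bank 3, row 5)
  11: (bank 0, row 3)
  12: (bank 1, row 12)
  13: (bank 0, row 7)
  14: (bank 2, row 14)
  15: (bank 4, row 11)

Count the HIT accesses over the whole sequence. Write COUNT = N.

0: bank 2 row 7 — prev None → EMPTY
1: bank 4 row 7 — prev None → EMPTY
2: bank 3 row 12 — prev None → EMPTY
3: bank 3 row 12 — prev 12 → HIT
4: bank 2 row 7 — prev 7 → HIT
5: bank 3 row 12 — prev 12 → HIT
6: bank 3 row 12 — prev 12 → HIT
7: bank 3 row 12 — prev 12 → HIT
8: bank 0 row 3 — prev None → EMPTY
9: bank 2 row 14 — prev 7 → CONFLICT
10: bank 3 row 5 — prev 12 → CONFLICT
11: bank 0 row 3 — prev 3 → HIT
12: bank 1 row 12 — prev None → EMPTY
13: bank 0 row 7 — prev 3 → CONFLICT
14: bank 2 row 14 — prev 14 → HIT
15: bank 4 row 11 — prev 7 → CONFLICT

COUNT = 7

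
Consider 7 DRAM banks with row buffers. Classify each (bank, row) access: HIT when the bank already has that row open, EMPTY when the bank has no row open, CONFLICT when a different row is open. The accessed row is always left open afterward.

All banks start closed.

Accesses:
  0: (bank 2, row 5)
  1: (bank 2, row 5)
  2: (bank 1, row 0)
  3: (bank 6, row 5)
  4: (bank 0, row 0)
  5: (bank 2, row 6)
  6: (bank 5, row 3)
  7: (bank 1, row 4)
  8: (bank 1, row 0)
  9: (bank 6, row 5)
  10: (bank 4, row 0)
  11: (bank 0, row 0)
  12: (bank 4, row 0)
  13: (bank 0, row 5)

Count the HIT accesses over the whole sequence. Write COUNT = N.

COUNT = 4

step 0: bank2 None->5 [EMPTY]
step 1: bank2 5->5 [HIT]
step 2: bank1 None->0 [EMPTY]
step 3: bank6 None->5 [EMPTY]
step 4: bank0 None->0 [EMPTY]
step 5: bank2 5->6 [CONFLICT]
step 6: bank5 None->3 [EMPTY]
step 7: bank1 0->4 [CONFLICT]
step 8: bank1 4->0 [CONFLICT]
step 9: bank6 5->5 [HIT]
step 10: bank4 None->0 [EMPTY]
step 11: bank0 0->0 [HIT]
step 12: bank4 0->0 [HIT]
step 13: bank0 0->5 [CONFLICT]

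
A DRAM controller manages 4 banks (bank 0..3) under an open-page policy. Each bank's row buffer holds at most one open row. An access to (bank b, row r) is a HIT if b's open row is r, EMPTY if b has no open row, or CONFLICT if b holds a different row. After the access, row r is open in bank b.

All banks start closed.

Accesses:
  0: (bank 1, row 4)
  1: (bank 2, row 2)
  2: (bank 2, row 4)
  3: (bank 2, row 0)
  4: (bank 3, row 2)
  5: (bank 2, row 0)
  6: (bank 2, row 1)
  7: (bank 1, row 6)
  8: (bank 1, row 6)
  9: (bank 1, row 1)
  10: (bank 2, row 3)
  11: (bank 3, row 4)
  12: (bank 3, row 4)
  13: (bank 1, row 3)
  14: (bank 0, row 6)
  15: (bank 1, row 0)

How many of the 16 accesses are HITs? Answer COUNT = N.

COUNT = 3

step 0: bank1 None->4 [EMPTY]
step 1: bank2 None->2 [EMPTY]
step 2: bank2 2->4 [CONFLICT]
step 3: bank2 4->0 [CONFLICT]
step 4: bank3 None->2 [EMPTY]
step 5: bank2 0->0 [HIT]
step 6: bank2 0->1 [CONFLICT]
step 7: bank1 4->6 [CONFLICT]
step 8: bank1 6->6 [HIT]
step 9: bank1 6->1 [CONFLICT]
step 10: bank2 1->3 [CONFLICT]
step 11: bank3 2->4 [CONFLICT]
step 12: bank3 4->4 [HIT]
step 13: bank1 1->3 [CONFLICT]
step 14: bank0 None->6 [EMPTY]
step 15: bank1 3->0 [CONFLICT]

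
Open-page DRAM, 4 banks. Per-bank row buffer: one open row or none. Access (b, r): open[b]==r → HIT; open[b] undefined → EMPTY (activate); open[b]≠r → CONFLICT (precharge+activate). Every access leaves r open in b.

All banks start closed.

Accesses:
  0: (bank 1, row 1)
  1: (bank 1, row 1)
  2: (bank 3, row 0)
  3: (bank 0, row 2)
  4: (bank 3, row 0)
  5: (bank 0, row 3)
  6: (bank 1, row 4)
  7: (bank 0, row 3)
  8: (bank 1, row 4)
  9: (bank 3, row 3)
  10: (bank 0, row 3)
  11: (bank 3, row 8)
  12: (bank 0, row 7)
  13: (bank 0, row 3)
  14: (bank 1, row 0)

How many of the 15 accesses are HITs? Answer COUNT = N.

COUNT = 5

0: bank 1 row 1 — prev None → EMPTY
1: bank 1 row 1 — prev 1 → HIT
2: bank 3 row 0 — prev None → EMPTY
3: bank 0 row 2 — prev None → EMPTY
4: bank 3 row 0 — prev 0 → HIT
5: bank 0 row 3 — prev 2 → CONFLICT
6: bank 1 row 4 — prev 1 → CONFLICT
7: bank 0 row 3 — prev 3 → HIT
8: bank 1 row 4 — prev 4 → HIT
9: bank 3 row 3 — prev 0 → CONFLICT
10: bank 0 row 3 — prev 3 → HIT
11: bank 3 row 8 — prev 3 → CONFLICT
12: bank 0 row 7 — prev 3 → CONFLICT
13: bank 0 row 3 — prev 7 → CONFLICT
14: bank 1 row 0 — prev 4 → CONFLICT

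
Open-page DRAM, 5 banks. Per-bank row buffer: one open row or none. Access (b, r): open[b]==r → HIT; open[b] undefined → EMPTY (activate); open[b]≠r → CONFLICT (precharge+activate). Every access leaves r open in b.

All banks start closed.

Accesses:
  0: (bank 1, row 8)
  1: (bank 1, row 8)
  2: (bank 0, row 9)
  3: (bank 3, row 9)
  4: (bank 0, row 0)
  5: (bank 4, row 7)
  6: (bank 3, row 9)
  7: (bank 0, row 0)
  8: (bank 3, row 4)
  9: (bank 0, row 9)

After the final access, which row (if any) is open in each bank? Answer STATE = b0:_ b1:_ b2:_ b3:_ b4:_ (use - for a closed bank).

0: bank 1 row 8 — prev None → EMPTY
1: bank 1 row 8 — prev 8 → HIT
2: bank 0 row 9 — prev None → EMPTY
3: bank 3 row 9 — prev None → EMPTY
4: bank 0 row 0 — prev 9 → CONFLICT
5: bank 4 row 7 — prev None → EMPTY
6: bank 3 row 9 — prev 9 → HIT
7: bank 0 row 0 — prev 0 → HIT
8: bank 3 row 4 — prev 9 → CONFLICT
9: bank 0 row 9 — prev 0 → CONFLICT

STATE = b0:9 b1:8 b2:- b3:4 b4:7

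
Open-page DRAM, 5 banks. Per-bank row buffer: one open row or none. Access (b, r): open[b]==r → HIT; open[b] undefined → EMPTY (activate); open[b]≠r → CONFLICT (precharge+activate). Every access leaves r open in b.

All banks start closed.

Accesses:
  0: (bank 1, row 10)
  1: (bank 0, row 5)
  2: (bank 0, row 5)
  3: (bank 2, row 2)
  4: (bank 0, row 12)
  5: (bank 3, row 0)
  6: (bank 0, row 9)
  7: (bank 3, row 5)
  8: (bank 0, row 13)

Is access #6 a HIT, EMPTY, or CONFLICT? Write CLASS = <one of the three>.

CLASS = CONFLICT

  [0] b1 r10: no row ⇒ E
  [1] b0 r5: no row ⇒ E
  [2] b0 r5: had r5 ⇒ H
  [3] b2 r2: no row ⇒ E
  [4] b0 r12: had r5 ⇒ C
  [5] b3 r0: no row ⇒ E
  [6] b0 r9: had r12 ⇒ C
  [7] b3 r5: had r0 ⇒ C
  [8] b0 r13: had r9 ⇒ C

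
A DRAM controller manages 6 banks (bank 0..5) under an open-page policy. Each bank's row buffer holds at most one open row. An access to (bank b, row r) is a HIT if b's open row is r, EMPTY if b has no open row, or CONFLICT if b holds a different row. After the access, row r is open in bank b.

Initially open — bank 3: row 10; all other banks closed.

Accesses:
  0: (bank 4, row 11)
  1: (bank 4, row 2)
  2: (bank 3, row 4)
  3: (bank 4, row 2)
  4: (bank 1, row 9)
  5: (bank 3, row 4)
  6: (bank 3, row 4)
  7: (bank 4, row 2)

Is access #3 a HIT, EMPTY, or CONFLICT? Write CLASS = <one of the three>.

CLASS = HIT

#0 (4,11) E
#1 (4,2) C  (was 11)
#2 (3,4) C  (was 10)
#3 (4,2) H  (was 2)
#4 (1,9) E
#5 (3,4) H  (was 4)
#6 (3,4) H  (was 4)
#7 (4,2) H  (was 2)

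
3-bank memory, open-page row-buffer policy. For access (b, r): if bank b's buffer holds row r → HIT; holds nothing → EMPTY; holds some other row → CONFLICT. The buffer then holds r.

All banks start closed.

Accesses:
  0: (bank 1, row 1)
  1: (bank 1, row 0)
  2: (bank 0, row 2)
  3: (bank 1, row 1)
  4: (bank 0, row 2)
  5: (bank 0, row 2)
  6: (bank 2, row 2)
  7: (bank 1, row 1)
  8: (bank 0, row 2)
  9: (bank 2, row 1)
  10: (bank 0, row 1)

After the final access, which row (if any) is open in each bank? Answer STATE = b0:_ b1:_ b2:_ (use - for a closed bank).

STATE = b0:1 b1:1 b2:1

#0 (1,1) E
#1 (1,0) C  (was 1)
#2 (0,2) E
#3 (1,1) C  (was 0)
#4 (0,2) H  (was 2)
#5 (0,2) H  (was 2)
#6 (2,2) E
#7 (1,1) H  (was 1)
#8 (0,2) H  (was 2)
#9 (2,1) C  (was 2)
#10 (0,1) C  (was 2)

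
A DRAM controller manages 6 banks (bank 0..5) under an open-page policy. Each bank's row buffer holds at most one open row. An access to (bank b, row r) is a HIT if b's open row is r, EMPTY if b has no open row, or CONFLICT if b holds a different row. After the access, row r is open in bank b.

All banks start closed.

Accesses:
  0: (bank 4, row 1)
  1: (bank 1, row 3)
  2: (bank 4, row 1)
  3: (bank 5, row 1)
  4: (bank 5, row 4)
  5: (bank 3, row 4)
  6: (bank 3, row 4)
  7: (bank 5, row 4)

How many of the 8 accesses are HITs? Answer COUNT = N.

0: bank 4 row 1 — prev None → EMPTY
1: bank 1 row 3 — prev None → EMPTY
2: bank 4 row 1 — prev 1 → HIT
3: bank 5 row 1 — prev None → EMPTY
4: bank 5 row 4 — prev 1 → CONFLICT
5: bank 3 row 4 — prev None → EMPTY
6: bank 3 row 4 — prev 4 → HIT
7: bank 5 row 4 — prev 4 → HIT

COUNT = 3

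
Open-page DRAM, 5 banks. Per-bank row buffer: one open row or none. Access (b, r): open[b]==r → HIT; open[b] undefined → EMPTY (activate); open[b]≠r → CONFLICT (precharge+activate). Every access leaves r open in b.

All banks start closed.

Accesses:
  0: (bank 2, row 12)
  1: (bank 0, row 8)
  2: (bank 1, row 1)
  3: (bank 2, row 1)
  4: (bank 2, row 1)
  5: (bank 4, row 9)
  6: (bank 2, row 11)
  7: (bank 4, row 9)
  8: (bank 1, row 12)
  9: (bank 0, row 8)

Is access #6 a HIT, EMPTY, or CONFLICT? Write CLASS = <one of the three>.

0: bank 2 row 12 — prev None → EMPTY
1: bank 0 row 8 — prev None → EMPTY
2: bank 1 row 1 — prev None → EMPTY
3: bank 2 row 1 — prev 12 → CONFLICT
4: bank 2 row 1 — prev 1 → HIT
5: bank 4 row 9 — prev None → EMPTY
6: bank 2 row 11 — prev 1 → CONFLICT
7: bank 4 row 9 — prev 9 → HIT
8: bank 1 row 12 — prev 1 → CONFLICT
9: bank 0 row 8 — prev 8 → HIT

CLASS = CONFLICT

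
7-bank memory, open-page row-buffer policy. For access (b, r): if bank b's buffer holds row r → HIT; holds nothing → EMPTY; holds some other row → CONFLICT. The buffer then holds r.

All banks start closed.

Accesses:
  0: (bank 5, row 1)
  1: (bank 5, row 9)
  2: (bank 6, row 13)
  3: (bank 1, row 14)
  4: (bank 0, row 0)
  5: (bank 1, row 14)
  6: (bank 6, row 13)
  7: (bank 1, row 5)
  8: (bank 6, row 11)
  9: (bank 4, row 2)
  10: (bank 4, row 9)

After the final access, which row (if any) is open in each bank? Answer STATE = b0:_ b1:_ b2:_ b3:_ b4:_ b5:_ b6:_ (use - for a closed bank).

STATE = b0:0 b1:5 b2:- b3:- b4:9 b5:9 b6:11

step 0: bank5 None->1 [EMPTY]
step 1: bank5 1->9 [CONFLICT]
step 2: bank6 None->13 [EMPTY]
step 3: bank1 None->14 [EMPTY]
step 4: bank0 None->0 [EMPTY]
step 5: bank1 14->14 [HIT]
step 6: bank6 13->13 [HIT]
step 7: bank1 14->5 [CONFLICT]
step 8: bank6 13->11 [CONFLICT]
step 9: bank4 None->2 [EMPTY]
step 10: bank4 2->9 [CONFLICT]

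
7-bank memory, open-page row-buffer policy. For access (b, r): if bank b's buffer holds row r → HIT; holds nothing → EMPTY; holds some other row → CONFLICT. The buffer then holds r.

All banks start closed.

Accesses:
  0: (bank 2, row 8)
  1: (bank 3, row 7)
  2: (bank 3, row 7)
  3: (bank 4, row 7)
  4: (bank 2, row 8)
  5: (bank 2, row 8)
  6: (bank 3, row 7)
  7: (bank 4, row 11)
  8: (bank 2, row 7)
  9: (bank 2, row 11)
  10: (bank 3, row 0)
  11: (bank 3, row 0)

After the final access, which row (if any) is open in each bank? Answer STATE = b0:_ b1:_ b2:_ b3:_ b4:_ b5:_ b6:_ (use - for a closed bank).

step 0: bank2 None->8 [EMPTY]
step 1: bank3 None->7 [EMPTY]
step 2: bank3 7->7 [HIT]
step 3: bank4 None->7 [EMPTY]
step 4: bank2 8->8 [HIT]
step 5: bank2 8->8 [HIT]
step 6: bank3 7->7 [HIT]
step 7: bank4 7->11 [CONFLICT]
step 8: bank2 8->7 [CONFLICT]
step 9: bank2 7->11 [CONFLICT]
step 10: bank3 7->0 [CONFLICT]
step 11: bank3 0->0 [HIT]

STATE = b0:- b1:- b2:11 b3:0 b4:11 b5:- b6:-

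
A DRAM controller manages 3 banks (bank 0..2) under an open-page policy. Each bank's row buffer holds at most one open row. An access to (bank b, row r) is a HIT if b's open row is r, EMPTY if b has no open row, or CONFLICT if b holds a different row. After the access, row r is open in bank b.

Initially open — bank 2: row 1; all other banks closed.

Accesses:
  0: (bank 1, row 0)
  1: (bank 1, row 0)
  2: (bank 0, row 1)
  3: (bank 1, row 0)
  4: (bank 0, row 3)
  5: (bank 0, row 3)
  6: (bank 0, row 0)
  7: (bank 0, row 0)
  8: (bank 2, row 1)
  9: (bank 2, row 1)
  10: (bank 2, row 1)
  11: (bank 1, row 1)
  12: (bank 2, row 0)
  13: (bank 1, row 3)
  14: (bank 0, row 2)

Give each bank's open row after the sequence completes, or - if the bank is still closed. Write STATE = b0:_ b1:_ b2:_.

0: bank 1 row 0 — prev None → EMPTY
1: bank 1 row 0 — prev 0 → HIT
2: bank 0 row 1 — prev None → EMPTY
3: bank 1 row 0 — prev 0 → HIT
4: bank 0 row 3 — prev 1 → CONFLICT
5: bank 0 row 3 — prev 3 → HIT
6: bank 0 row 0 — prev 3 → CONFLICT
7: bank 0 row 0 — prev 0 → HIT
8: bank 2 row 1 — prev 1 → HIT
9: bank 2 row 1 — prev 1 → HIT
10: bank 2 row 1 — prev 1 → HIT
11: bank 1 row 1 — prev 0 → CONFLICT
12: bank 2 row 0 — prev 1 → CONFLICT
13: bank 1 row 3 — prev 1 → CONFLICT
14: bank 0 row 2 — prev 0 → CONFLICT

STATE = b0:2 b1:3 b2:0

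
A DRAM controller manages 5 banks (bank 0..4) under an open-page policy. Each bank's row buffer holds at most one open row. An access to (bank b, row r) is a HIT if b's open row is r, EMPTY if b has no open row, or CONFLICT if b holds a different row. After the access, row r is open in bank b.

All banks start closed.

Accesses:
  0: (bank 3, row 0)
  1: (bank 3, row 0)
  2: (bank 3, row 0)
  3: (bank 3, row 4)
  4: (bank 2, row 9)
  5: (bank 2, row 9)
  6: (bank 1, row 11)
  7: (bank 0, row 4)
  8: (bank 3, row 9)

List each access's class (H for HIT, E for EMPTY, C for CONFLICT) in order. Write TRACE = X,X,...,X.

TRACE = E,H,H,C,E,H,E,E,C

#0 (3,0) E
#1 (3,0) H  (was 0)
#2 (3,0) H  (was 0)
#3 (3,4) C  (was 0)
#4 (2,9) E
#5 (2,9) H  (was 9)
#6 (1,11) E
#7 (0,4) E
#8 (3,9) C  (was 4)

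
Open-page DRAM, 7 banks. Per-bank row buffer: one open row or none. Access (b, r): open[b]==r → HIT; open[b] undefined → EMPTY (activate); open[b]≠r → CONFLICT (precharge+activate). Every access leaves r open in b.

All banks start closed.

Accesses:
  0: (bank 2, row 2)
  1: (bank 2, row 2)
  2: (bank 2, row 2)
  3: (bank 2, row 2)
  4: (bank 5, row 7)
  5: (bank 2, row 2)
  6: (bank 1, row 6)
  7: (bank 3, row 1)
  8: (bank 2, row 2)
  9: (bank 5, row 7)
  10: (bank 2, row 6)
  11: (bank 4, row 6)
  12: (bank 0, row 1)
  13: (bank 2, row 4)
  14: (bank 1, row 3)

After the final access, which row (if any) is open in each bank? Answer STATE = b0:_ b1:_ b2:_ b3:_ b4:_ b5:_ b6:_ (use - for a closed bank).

STATE = b0:1 b1:3 b2:4 b3:1 b4:6 b5:7 b6:-

step 0: bank2 None->2 [EMPTY]
step 1: bank2 2->2 [HIT]
step 2: bank2 2->2 [HIT]
step 3: bank2 2->2 [HIT]
step 4: bank5 None->7 [EMPTY]
step 5: bank2 2->2 [HIT]
step 6: bank1 None->6 [EMPTY]
step 7: bank3 None->1 [EMPTY]
step 8: bank2 2->2 [HIT]
step 9: bank5 7->7 [HIT]
step 10: bank2 2->6 [CONFLICT]
step 11: bank4 None->6 [EMPTY]
step 12: bank0 None->1 [EMPTY]
step 13: bank2 6->4 [CONFLICT]
step 14: bank1 6->3 [CONFLICT]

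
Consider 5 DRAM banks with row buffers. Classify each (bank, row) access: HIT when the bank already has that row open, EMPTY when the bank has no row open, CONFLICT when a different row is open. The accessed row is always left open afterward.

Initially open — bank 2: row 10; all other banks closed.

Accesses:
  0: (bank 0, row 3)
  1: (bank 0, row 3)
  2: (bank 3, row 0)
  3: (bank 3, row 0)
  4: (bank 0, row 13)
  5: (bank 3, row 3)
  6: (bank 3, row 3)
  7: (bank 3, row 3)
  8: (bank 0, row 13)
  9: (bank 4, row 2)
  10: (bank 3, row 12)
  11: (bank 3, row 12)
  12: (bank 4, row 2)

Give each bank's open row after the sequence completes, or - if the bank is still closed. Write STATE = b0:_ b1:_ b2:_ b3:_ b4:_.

STATE = b0:13 b1:- b2:10 b3:12 b4:2

step 0: bank0 None->3 [EMPTY]
step 1: bank0 3->3 [HIT]
step 2: bank3 None->0 [EMPTY]
step 3: bank3 0->0 [HIT]
step 4: bank0 3->13 [CONFLICT]
step 5: bank3 0->3 [CONFLICT]
step 6: bank3 3->3 [HIT]
step 7: bank3 3->3 [HIT]
step 8: bank0 13->13 [HIT]
step 9: bank4 None->2 [EMPTY]
step 10: bank3 3->12 [CONFLICT]
step 11: bank3 12->12 [HIT]
step 12: bank4 2->2 [HIT]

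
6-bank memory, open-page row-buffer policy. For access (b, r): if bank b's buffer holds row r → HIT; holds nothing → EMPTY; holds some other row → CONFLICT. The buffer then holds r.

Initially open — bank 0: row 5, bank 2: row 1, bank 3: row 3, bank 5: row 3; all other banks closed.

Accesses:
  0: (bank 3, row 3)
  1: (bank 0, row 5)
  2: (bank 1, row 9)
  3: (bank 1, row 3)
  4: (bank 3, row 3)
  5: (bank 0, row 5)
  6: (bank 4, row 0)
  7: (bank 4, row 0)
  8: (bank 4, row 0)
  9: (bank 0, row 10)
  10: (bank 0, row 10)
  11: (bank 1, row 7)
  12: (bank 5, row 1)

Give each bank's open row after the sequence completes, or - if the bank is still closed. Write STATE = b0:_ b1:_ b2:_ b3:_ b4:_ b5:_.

STATE = b0:10 b1:7 b2:1 b3:3 b4:0 b5:1

0: bank 3 row 3 — prev 3 → HIT
1: bank 0 row 5 — prev 5 → HIT
2: bank 1 row 9 — prev None → EMPTY
3: bank 1 row 3 — prev 9 → CONFLICT
4: bank 3 row 3 — prev 3 → HIT
5: bank 0 row 5 — prev 5 → HIT
6: bank 4 row 0 — prev None → EMPTY
7: bank 4 row 0 — prev 0 → HIT
8: bank 4 row 0 — prev 0 → HIT
9: bank 0 row 10 — prev 5 → CONFLICT
10: bank 0 row 10 — prev 10 → HIT
11: bank 1 row 7 — prev 3 → CONFLICT
12: bank 5 row 1 — prev 3 → CONFLICT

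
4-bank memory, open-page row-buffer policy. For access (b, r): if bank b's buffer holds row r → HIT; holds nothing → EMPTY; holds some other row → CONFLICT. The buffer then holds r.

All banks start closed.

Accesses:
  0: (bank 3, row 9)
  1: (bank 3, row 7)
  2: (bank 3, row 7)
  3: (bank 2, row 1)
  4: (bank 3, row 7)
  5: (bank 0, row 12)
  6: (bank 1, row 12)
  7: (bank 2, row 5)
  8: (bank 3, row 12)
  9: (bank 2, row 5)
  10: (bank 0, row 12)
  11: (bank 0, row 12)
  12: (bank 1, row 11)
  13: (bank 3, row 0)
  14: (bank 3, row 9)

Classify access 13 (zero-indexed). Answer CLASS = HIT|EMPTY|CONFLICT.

step 0: bank3 None->9 [EMPTY]
step 1: bank3 9->7 [CONFLICT]
step 2: bank3 7->7 [HIT]
step 3: bank2 None->1 [EMPTY]
step 4: bank3 7->7 [HIT]
step 5: bank0 None->12 [EMPTY]
step 6: bank1 None->12 [EMPTY]
step 7: bank2 1->5 [CONFLICT]
step 8: bank3 7->12 [CONFLICT]
step 9: bank2 5->5 [HIT]
step 10: bank0 12->12 [HIT]
step 11: bank0 12->12 [HIT]
step 12: bank1 12->11 [CONFLICT]
step 13: bank3 12->0 [CONFLICT]
step 14: bank3 0->9 [CONFLICT]

CLASS = CONFLICT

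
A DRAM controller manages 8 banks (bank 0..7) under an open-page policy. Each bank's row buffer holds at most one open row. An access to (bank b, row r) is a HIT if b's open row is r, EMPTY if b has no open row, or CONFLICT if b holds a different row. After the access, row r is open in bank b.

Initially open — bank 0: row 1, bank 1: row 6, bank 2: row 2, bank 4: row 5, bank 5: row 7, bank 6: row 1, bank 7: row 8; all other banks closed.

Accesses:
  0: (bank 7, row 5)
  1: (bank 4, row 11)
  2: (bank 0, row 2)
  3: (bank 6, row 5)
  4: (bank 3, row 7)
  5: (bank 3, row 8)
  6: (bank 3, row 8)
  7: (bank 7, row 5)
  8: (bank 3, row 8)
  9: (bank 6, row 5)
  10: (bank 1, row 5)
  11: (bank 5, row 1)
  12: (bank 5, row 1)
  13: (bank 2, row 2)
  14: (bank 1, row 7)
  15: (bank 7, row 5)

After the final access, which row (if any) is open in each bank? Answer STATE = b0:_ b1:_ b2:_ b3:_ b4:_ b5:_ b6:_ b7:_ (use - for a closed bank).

#0 (7,5) C  (was 8)
#1 (4,11) C  (was 5)
#2 (0,2) C  (was 1)
#3 (6,5) C  (was 1)
#4 (3,7) E
#5 (3,8) C  (was 7)
#6 (3,8) H  (was 8)
#7 (7,5) H  (was 5)
#8 (3,8) H  (was 8)
#9 (6,5) H  (was 5)
#10 (1,5) C  (was 6)
#11 (5,1) C  (was 7)
#12 (5,1) H  (was 1)
#13 (2,2) H  (was 2)
#14 (1,7) C  (was 5)
#15 (7,5) H  (was 5)

STATE = b0:2 b1:7 b2:2 b3:8 b4:11 b5:1 b6:5 b7:5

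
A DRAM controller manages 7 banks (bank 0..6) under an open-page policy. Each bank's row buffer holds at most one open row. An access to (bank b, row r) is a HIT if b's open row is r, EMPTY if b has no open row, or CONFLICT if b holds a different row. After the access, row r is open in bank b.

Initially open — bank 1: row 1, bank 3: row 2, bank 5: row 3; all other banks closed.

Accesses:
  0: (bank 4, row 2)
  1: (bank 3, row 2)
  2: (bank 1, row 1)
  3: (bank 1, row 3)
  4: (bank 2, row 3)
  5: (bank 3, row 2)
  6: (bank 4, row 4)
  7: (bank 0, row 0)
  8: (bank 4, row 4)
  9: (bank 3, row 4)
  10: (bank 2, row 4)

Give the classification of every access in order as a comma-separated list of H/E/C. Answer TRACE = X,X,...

#0 (4,2) E
#1 (3,2) H  (was 2)
#2 (1,1) H  (was 1)
#3 (1,3) C  (was 1)
#4 (2,3) E
#5 (3,2) H  (was 2)
#6 (4,4) C  (was 2)
#7 (0,0) E
#8 (4,4) H  (was 4)
#9 (3,4) C  (was 2)
#10 (2,4) C  (was 3)

TRACE = E,H,H,C,E,H,C,E,H,C,C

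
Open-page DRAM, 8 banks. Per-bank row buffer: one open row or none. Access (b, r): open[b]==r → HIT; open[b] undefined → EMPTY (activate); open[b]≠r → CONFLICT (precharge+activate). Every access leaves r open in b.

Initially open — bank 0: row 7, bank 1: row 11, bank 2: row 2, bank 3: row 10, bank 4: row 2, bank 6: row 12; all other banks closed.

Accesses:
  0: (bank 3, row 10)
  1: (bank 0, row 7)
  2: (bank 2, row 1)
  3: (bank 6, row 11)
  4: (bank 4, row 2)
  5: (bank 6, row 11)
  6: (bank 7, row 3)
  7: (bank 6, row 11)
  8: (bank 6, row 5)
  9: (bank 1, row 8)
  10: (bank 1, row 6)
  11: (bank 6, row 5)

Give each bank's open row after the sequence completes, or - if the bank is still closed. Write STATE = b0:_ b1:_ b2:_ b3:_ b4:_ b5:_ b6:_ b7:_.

step 0: bank3 10->10 [HIT]
step 1: bank0 7->7 [HIT]
step 2: bank2 2->1 [CONFLICT]
step 3: bank6 12->11 [CONFLICT]
step 4: bank4 2->2 [HIT]
step 5: bank6 11->11 [HIT]
step 6: bank7 None->3 [EMPTY]
step 7: bank6 11->11 [HIT]
step 8: bank6 11->5 [CONFLICT]
step 9: bank1 11->8 [CONFLICT]
step 10: bank1 8->6 [CONFLICT]
step 11: bank6 5->5 [HIT]

STATE = b0:7 b1:6 b2:1 b3:10 b4:2 b5:- b6:5 b7:3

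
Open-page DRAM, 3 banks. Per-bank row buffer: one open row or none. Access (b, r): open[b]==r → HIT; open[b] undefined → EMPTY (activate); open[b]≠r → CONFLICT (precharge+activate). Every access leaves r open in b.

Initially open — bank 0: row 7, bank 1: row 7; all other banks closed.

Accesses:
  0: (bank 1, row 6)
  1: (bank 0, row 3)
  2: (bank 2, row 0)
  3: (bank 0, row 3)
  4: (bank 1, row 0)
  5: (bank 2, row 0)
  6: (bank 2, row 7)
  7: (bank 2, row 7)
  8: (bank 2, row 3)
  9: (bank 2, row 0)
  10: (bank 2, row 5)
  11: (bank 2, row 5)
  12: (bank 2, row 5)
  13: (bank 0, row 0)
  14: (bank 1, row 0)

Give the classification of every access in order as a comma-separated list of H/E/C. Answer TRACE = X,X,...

TRACE = C,C,E,H,C,H,C,H,C,C,C,H,H,C,H

0: bank 1 row 6 — prev 7 → CONFLICT
1: bank 0 row 3 — prev 7 → CONFLICT
2: bank 2 row 0 — prev None → EMPTY
3: bank 0 row 3 — prev 3 → HIT
4: bank 1 row 0 — prev 6 → CONFLICT
5: bank 2 row 0 — prev 0 → HIT
6: bank 2 row 7 — prev 0 → CONFLICT
7: bank 2 row 7 — prev 7 → HIT
8: bank 2 row 3 — prev 7 → CONFLICT
9: bank 2 row 0 — prev 3 → CONFLICT
10: bank 2 row 5 — prev 0 → CONFLICT
11: bank 2 row 5 — prev 5 → HIT
12: bank 2 row 5 — prev 5 → HIT
13: bank 0 row 0 — prev 3 → CONFLICT
14: bank 1 row 0 — prev 0 → HIT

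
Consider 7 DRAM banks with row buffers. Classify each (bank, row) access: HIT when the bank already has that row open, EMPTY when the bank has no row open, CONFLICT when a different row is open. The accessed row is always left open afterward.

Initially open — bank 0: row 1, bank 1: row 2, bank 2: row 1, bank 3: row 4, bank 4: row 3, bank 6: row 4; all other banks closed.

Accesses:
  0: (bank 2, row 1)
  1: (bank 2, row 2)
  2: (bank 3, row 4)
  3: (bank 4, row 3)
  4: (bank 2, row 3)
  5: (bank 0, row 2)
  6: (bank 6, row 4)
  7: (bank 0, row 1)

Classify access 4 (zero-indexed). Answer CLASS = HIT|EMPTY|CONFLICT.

step 0: bank2 1->1 [HIT]
step 1: bank2 1->2 [CONFLICT]
step 2: bank3 4->4 [HIT]
step 3: bank4 3->3 [HIT]
step 4: bank2 2->3 [CONFLICT]
step 5: bank0 1->2 [CONFLICT]
step 6: bank6 4->4 [HIT]
step 7: bank0 2->1 [CONFLICT]

CLASS = CONFLICT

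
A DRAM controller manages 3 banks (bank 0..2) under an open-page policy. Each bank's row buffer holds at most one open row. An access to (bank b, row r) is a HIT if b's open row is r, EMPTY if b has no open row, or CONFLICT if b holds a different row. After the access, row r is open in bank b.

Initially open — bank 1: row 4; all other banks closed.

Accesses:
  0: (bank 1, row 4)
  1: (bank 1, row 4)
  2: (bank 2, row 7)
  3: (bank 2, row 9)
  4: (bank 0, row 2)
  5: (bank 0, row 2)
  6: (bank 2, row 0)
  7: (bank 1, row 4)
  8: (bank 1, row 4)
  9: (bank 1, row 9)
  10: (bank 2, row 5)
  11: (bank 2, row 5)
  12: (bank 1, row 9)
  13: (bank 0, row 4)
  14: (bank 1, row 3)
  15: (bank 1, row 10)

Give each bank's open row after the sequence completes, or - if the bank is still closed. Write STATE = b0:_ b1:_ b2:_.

step 0: bank1 4->4 [HIT]
step 1: bank1 4->4 [HIT]
step 2: bank2 None->7 [EMPTY]
step 3: bank2 7->9 [CONFLICT]
step 4: bank0 None->2 [EMPTY]
step 5: bank0 2->2 [HIT]
step 6: bank2 9->0 [CONFLICT]
step 7: bank1 4->4 [HIT]
step 8: bank1 4->4 [HIT]
step 9: bank1 4->9 [CONFLICT]
step 10: bank2 0->5 [CONFLICT]
step 11: bank2 5->5 [HIT]
step 12: bank1 9->9 [HIT]
step 13: bank0 2->4 [CONFLICT]
step 14: bank1 9->3 [CONFLICT]
step 15: bank1 3->10 [CONFLICT]

STATE = b0:4 b1:10 b2:5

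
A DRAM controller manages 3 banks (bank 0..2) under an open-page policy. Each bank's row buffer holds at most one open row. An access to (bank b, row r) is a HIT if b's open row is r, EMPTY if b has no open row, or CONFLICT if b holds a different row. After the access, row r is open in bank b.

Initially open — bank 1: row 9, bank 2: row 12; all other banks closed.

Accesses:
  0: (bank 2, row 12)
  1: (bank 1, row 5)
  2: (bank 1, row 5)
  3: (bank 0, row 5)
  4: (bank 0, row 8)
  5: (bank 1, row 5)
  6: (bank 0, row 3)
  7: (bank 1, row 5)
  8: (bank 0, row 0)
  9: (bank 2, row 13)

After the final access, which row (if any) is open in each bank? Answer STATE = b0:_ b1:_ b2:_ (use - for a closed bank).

  [0] b2 r12: had r12 ⇒ H
  [1] b1 r5: had r9 ⇒ C
  [2] b1 r5: had r5 ⇒ H
  [3] b0 r5: no row ⇒ E
  [4] b0 r8: had r5 ⇒ C
  [5] b1 r5: had r5 ⇒ H
  [6] b0 r3: had r8 ⇒ C
  [7] b1 r5: had r5 ⇒ H
  [8] b0 r0: had r3 ⇒ C
  [9] b2 r13: had r12 ⇒ C

STATE = b0:0 b1:5 b2:13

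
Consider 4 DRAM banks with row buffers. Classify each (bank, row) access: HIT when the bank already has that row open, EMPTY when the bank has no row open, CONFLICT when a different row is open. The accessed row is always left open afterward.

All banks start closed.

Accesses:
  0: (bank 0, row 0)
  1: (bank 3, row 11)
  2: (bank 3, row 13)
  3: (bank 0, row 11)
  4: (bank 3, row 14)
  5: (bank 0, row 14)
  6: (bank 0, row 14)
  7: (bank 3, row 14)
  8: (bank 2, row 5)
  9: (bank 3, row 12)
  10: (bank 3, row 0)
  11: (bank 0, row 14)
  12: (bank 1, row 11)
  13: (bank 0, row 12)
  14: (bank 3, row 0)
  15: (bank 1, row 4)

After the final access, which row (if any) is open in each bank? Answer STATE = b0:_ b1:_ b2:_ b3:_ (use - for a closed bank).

STATE = b0:12 b1:4 b2:5 b3:0

#0 (0,0) E
#1 (3,11) E
#2 (3,13) C  (was 11)
#3 (0,11) C  (was 0)
#4 (3,14) C  (was 13)
#5 (0,14) C  (was 11)
#6 (0,14) H  (was 14)
#7 (3,14) H  (was 14)
#8 (2,5) E
#9 (3,12) C  (was 14)
#10 (3,0) C  (was 12)
#11 (0,14) H  (was 14)
#12 (1,11) E
#13 (0,12) C  (was 14)
#14 (3,0) H  (was 0)
#15 (1,4) C  (was 11)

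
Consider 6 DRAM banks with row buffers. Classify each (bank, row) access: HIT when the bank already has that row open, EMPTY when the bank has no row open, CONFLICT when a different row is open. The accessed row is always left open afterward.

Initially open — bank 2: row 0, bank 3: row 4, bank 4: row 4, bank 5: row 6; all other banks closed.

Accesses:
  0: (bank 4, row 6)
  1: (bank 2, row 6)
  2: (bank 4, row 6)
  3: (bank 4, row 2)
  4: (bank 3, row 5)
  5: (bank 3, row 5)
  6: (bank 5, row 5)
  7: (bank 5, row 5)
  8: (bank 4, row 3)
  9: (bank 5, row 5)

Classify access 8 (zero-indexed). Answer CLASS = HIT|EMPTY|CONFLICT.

  [0] b4 r6: had r4 ⇒ C
  [1] b2 r6: had r0 ⇒ C
  [2] b4 r6: had r6 ⇒ H
  [3] b4 r2: had r6 ⇒ C
  [4] b3 r5: had r4 ⇒ C
  [5] b3 r5: had r5 ⇒ H
  [6] b5 r5: had r6 ⇒ C
  [7] b5 r5: had r5 ⇒ H
  [8] b4 r3: had r2 ⇒ C
  [9] b5 r5: had r5 ⇒ H

CLASS = CONFLICT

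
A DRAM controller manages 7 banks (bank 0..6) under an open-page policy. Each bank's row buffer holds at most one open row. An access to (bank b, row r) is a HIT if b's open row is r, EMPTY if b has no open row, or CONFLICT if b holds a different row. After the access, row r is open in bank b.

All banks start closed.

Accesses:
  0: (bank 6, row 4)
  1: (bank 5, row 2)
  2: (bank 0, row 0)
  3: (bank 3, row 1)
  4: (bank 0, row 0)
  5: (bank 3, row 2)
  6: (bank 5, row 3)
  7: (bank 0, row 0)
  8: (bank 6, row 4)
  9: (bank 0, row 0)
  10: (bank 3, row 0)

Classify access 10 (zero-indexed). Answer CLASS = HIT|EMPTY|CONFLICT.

step 0: bank6 None->4 [EMPTY]
step 1: bank5 None->2 [EMPTY]
step 2: bank0 None->0 [EMPTY]
step 3: bank3 None->1 [EMPTY]
step 4: bank0 0->0 [HIT]
step 5: bank3 1->2 [CONFLICT]
step 6: bank5 2->3 [CONFLICT]
step 7: bank0 0->0 [HIT]
step 8: bank6 4->4 [HIT]
step 9: bank0 0->0 [HIT]
step 10: bank3 2->0 [CONFLICT]

CLASS = CONFLICT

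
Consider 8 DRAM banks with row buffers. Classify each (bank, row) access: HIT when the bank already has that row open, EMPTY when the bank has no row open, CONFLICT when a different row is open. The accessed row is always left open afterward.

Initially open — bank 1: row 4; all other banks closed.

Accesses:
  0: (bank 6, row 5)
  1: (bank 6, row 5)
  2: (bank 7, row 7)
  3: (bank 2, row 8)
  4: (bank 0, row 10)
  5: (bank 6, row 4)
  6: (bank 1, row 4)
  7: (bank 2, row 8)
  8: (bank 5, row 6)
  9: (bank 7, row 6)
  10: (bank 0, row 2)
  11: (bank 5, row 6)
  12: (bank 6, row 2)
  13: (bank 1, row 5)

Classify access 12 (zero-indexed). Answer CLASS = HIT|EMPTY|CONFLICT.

0: bank 6 row 5 — prev None → EMPTY
1: bank 6 row 5 — prev 5 → HIT
2: bank 7 row 7 — prev None → EMPTY
3: bank 2 row 8 — prev None → EMPTY
4: bank 0 row 10 — prev None → EMPTY
5: bank 6 row 4 — prev 5 → CONFLICT
6: bank 1 row 4 — prev 4 → HIT
7: bank 2 row 8 — prev 8 → HIT
8: bank 5 row 6 — prev None → EMPTY
9: bank 7 row 6 — prev 7 → CONFLICT
10: bank 0 row 2 — prev 10 → CONFLICT
11: bank 5 row 6 — prev 6 → HIT
12: bank 6 row 2 — prev 4 → CONFLICT
13: bank 1 row 5 — prev 4 → CONFLICT

CLASS = CONFLICT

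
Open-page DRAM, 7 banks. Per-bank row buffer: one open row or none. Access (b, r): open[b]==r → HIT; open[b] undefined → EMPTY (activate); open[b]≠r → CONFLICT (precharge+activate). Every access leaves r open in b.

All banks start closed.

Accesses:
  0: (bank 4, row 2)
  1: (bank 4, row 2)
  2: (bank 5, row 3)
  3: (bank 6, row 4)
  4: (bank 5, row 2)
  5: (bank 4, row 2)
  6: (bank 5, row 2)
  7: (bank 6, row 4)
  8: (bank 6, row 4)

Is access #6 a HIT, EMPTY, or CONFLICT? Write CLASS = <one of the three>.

0: bank 4 row 2 — prev None → EMPTY
1: bank 4 row 2 — prev 2 → HIT
2: bank 5 row 3 — prev None → EMPTY
3: bank 6 row 4 — prev None → EMPTY
4: bank 5 row 2 — prev 3 → CONFLICT
5: bank 4 row 2 — prev 2 → HIT
6: bank 5 row 2 — prev 2 → HIT
7: bank 6 row 4 — prev 4 → HIT
8: bank 6 row 4 — prev 4 → HIT

CLASS = HIT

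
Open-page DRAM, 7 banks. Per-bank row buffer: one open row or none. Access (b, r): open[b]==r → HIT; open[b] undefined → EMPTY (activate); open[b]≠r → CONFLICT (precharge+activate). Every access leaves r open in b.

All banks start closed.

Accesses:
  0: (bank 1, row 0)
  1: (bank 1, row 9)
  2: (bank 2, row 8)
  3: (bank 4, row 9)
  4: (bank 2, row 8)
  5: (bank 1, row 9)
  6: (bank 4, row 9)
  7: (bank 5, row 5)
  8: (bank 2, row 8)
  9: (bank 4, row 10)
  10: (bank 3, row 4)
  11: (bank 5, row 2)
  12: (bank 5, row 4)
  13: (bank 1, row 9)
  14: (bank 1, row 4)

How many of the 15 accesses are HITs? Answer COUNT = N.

0: bank 1 row 0 — prev None → EMPTY
1: bank 1 row 9 — prev 0 → CONFLICT
2: bank 2 row 8 — prev None → EMPTY
3: bank 4 row 9 — prev None → EMPTY
4: bank 2 row 8 — prev 8 → HIT
5: bank 1 row 9 — prev 9 → HIT
6: bank 4 row 9 — prev 9 → HIT
7: bank 5 row 5 — prev None → EMPTY
8: bank 2 row 8 — prev 8 → HIT
9: bank 4 row 10 — prev 9 → CONFLICT
10: bank 3 row 4 — prev None → EMPTY
11: bank 5 row 2 — prev 5 → CONFLICT
12: bank 5 row 4 — prev 2 → CONFLICT
13: bank 1 row 9 — prev 9 → HIT
14: bank 1 row 4 — prev 9 → CONFLICT

COUNT = 5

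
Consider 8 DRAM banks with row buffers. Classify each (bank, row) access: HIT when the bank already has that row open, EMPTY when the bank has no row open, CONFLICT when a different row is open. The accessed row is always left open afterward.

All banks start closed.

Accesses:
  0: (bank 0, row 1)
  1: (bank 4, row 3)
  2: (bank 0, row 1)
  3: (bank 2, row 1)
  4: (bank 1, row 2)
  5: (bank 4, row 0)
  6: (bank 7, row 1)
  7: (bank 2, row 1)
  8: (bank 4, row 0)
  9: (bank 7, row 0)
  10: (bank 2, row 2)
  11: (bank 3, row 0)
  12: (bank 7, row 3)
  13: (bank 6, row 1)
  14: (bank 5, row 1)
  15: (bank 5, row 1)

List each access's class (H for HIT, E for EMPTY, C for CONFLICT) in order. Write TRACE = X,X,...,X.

#0 (0,1) E
#1 (4,3) E
#2 (0,1) H  (was 1)
#3 (2,1) E
#4 (1,2) E
#5 (4,0) C  (was 3)
#6 (7,1) E
#7 (2,1) H  (was 1)
#8 (4,0) H  (was 0)
#9 (7,0) C  (was 1)
#10 (2,2) C  (was 1)
#11 (3,0) E
#12 (7,3) C  (was 0)
#13 (6,1) E
#14 (5,1) E
#15 (5,1) H  (was 1)

TRACE = E,E,H,E,E,C,E,H,H,C,C,E,C,E,E,H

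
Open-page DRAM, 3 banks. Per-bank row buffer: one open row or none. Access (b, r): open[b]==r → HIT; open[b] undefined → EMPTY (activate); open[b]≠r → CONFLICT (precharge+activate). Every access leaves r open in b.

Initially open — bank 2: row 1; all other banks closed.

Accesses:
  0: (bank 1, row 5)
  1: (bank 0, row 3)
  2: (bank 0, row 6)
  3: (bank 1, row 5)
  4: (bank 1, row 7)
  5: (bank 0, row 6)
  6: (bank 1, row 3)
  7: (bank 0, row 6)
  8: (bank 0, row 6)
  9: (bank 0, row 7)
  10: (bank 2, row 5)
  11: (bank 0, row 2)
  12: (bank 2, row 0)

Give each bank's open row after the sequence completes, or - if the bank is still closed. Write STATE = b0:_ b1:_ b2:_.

  [0] b1 r5: no row ⇒ E
  [1] b0 r3: no row ⇒ E
  [2] b0 r6: had r3 ⇒ C
  [3] b1 r5: had r5 ⇒ H
  [4] b1 r7: had r5 ⇒ C
  [5] b0 r6: had r6 ⇒ H
  [6] b1 r3: had r7 ⇒ C
  [7] b0 r6: had r6 ⇒ H
  [8] b0 r6: had r6 ⇒ H
  [9] b0 r7: had r6 ⇒ C
  [10] b2 r5: had r1 ⇒ C
  [11] b0 r2: had r7 ⇒ C
  [12] b2 r0: had r5 ⇒ C

STATE = b0:2 b1:3 b2:0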